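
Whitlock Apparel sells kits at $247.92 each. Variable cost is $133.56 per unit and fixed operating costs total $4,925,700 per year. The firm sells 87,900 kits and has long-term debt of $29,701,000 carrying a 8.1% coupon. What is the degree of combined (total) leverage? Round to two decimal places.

3.69

Contribution at this volume is 87,900 × $114.36 = $10,052,244.00.
Subtracting fixed costs: EBIT = $10,052,244.00 − $4,925,700 = $5,126,544.00. Interest = $2,405,781.00.
DOL = $10,052,244.00 ÷ $5,126,544.00 = 1.9608; DFL = $5,126,544.00 ÷ $2,720,763.00 = 1.8842.
DCL = DOL × DFL = 1.9608 × 1.8842 = 3.6945.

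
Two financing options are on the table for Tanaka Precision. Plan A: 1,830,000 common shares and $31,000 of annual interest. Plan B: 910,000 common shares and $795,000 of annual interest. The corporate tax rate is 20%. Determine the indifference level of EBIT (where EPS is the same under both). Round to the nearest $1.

Set EPS_A = EPS_B: (EBIT − $31,000)(1 − 0.20) ÷ 1,830,000 = (EBIT − $795,000)(1 − 0.20) ÷ 910,000.
The (1 − t) factor cancels: (EBIT − 31,000) × 910,000 = (EBIT − 795,000) × 1,830,000.
Solving, EBIT = (795,000·1,830,000 − 31,000·910,000) / (1,830,000 − 910,000) = 1,426,640,000,000 / 920,000 = 1,550,695.65.

$1,550,696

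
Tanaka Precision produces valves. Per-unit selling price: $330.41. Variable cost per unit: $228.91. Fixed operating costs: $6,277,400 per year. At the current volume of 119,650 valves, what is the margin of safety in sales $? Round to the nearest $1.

$19,098,919

Each unit contributes $330.41 − $228.91 = $101.50. Break-even units = $6,277,400 ÷ $101.50 = 61,846.31; break-even revenue = 61,846.31 × $330.41 = $20,434,637.77.
Actual sales revenue = 119,650 × $330.41 = $39,533,556.50.
Margin of safety = $39,533,556.50 − $20,434,637.77 = $19,098,919.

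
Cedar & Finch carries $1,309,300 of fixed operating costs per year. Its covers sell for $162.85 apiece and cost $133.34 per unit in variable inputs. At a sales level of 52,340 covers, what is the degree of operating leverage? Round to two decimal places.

6.57

Total contribution margin = 52,340 × $29.51 = $1,544,553.40.
Subtracting fixed costs: EBIT = $1,544,553.40 − $1,309,300 = $235,253.40.
DOL = contribution ÷ EBIT = $1,544,553.40 ÷ $235,253.40 = 6.5655.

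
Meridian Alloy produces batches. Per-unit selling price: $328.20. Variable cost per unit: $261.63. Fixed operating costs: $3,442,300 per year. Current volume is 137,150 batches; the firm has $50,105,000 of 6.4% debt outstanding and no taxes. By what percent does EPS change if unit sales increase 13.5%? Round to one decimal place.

Contribution at this volume is 137,150 × $66.57 = $9,130,075.50.
Operating income = contribution − fixed costs = $9,130,075.50 − $3,442,300 = $5,687,775.50.
Interest = $3,206,720.00, so EBIT − I = $2,481,055.50.
Degree of combined leverage = contribution ÷ (EBIT − I) = $9,130,075.50 ÷ $2,481,055.50 = 3.6799.
EPS therefore changes by 3.6799 × (+13.5%) = +49.7%.

+49.7%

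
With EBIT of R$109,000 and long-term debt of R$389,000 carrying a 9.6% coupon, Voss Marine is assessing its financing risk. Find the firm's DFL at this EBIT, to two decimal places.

Interest = R$37,344.00.
DFL = EBIT ÷ (EBIT − I) = R$109,000 ÷ (R$109,000 − R$37,344.00) = R$109,000 ÷ R$71,656.00 = 1.5212.

1.52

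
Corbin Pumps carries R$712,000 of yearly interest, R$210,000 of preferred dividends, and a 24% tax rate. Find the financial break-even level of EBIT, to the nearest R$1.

R$988,316

Grossing the preferred dividend up to pre-tax terms: R$210,000 / (1 − 0.24) = R$276,315.79.
Financial break-even EBIT = interest + D_p ÷ (1 − t) = R$712,000 + R$276,315.79 = R$988,315.79.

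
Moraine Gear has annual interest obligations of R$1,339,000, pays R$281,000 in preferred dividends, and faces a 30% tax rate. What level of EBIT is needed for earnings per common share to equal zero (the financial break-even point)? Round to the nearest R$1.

R$1,740,429

Preferred dividends are paid after tax, so their pre-tax equivalent is R$281,000 ÷ (1 − 0.30) = R$401,428.57.
EPS = 0 when EBIT covers interest plus the pre-tax preferred burden: R$1,339,000 + R$401,428.57 = R$1,740,428.57.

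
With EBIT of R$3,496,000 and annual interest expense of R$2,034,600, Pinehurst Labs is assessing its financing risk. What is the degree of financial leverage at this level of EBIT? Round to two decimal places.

2.39

Interest = R$2,034,600.00.
DFL = EBIT ÷ (EBIT − I) = R$3,496,000 ÷ (R$3,496,000 − R$2,034,600.00) = R$3,496,000 ÷ R$1,461,400.00 = 2.3922.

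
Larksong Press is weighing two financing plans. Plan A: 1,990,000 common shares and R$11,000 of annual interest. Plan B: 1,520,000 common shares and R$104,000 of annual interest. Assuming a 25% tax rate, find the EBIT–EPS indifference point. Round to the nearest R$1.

Set EPS_A = EPS_B: (EBIT − R$11,000)(1 − 0.25) ÷ 1,990,000 = (EBIT − R$104,000)(1 − 0.25) ÷ 1,520,000.
Cancelling (1 − t) and cross-multiplying: 1,520,000·(EBIT − 11,000) = 1,990,000·(EBIT − 104,000).
EBIT × (1,990,000 − 1,520,000) = 104,000 × 1,990,000 − 11,000 × 1,520,000 = 190,240,000,000, so EBIT = 190,240,000,000 ÷ 470,000 = 404,765.96.

R$404,766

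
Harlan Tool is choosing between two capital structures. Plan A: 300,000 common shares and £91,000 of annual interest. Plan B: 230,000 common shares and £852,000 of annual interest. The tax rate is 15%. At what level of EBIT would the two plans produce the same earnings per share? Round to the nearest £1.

£3,352,429

At indifference, (EBIT − 91,000)(1 − t)/300,000 = (EBIT − 852,000)(1 − t)/230,000.
The (1 − t) factor cancels: (EBIT − 91,000) × 230,000 = (EBIT − 852,000) × 300,000.
Solving, EBIT = (852,000·300,000 − 91,000·230,000) / (300,000 − 230,000) = 234,670,000,000 / 70,000 = 3,352,428.57.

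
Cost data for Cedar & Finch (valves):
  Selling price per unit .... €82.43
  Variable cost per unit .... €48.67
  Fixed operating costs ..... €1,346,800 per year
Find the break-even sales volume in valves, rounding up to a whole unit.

Contribution margin per unit = €82.43 − €48.67 = €33.76.
Break-even Q = €1,346,800 / €33.76 = 39,893.36 → 39,894 valves.

39,894 valves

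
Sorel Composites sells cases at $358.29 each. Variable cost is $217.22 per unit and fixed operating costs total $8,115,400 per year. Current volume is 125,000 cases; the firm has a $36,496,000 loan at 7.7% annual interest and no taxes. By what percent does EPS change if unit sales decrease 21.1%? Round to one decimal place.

Contribution at this volume is 125,000 × $141.07 = $17,633,750.00.
Operating income = contribution − fixed costs = $17,633,750.00 − $8,115,400 = $9,518,350.00.
Interest = $2,810,192.00, so EBIT − I = $6,708,158.00.
DCL = total CM / (EBIT − I) = $17,633,750.00 / $6,708,158.00 = 2.6287.
%ΔEPS = DCL × %ΔSales = 2.6287 × -21.1% = -55.5%.

-55.5%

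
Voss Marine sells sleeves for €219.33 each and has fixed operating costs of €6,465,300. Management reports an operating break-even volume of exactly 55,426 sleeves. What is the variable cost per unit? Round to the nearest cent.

€102.68

Contribution per unit must be FC / Q = €6,465,300 / 55,426 = €116.6474.
Variable cost per unit = €219.33 − €116.6474 = €102.68.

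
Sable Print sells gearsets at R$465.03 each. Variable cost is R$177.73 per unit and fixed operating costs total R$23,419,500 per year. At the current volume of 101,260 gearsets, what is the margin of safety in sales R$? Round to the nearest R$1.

R$9,181,628

Unit CM = price − variable cost = R$465.03 − R$177.73 = R$287.30. Break-even units = R$23,419,500 ÷ R$287.30 = 81,515.84; break-even revenue = 81,515.84 × R$465.03 = R$37,907,309.73.
Current sales = 101,260 × R$465.03 = R$47,088,937.80.
Margin of safety = R$47,088,937.80 − R$37,907,309.73 = R$9,181,628.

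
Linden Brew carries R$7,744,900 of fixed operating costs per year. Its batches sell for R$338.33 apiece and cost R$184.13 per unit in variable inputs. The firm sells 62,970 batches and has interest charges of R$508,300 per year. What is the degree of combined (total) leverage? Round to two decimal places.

At 62,970 units, contribution = 62,970 × R$154.20 = R$9,709,974.00.
Operating income = contribution − fixed costs = R$9,709,974.00 − R$7,744,900 = R$1,965,074.00. Interest = R$508,300.00.
DOL = R$9,709,974.00 ÷ R$1,965,074.00 = 4.9413; DFL = R$1,965,074.00 ÷ R$1,456,774.00 = 1.3489.
DCL = DOL × DFL = 4.9413 × 1.3489 = 6.6653.

6.67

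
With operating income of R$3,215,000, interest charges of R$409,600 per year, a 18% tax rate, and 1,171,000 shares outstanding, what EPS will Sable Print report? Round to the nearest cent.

R$1.96

Interest = R$409,600.00, so EBT = R$3,215,000 − R$409,600.00 = R$2,805,400.00.
Net income = R$2,805,400.00 × (1 − 0.18) = R$2,300,428.00.
EPS = R$2,300,428.00 ÷ 1,171,000 = R$1.96.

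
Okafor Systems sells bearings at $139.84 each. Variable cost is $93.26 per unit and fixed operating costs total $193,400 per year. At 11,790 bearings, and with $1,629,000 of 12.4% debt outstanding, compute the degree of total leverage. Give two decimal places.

Contribution at this volume is 11,790 × $46.58 = $549,178.20.
Operating income = contribution − fixed costs = $549,178.20 − $193,400 = $355,778.20. Interest = $201,996.00.
DOL = $549,178.20 ÷ $355,778.20 = 1.5436; DFL = $355,778.20 ÷ $153,782.20 = 2.3135.
Combined leverage = 1.5436 × 2.3135 = 3.5711.

3.57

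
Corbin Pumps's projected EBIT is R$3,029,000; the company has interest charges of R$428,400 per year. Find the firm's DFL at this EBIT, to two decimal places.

1.16

Annual interest charges come to R$428,400.00.
Degree of financial leverage = EBIT / (EBIT − interest) = R$3,029,000 / R$2,600,600.00 = 1.1647.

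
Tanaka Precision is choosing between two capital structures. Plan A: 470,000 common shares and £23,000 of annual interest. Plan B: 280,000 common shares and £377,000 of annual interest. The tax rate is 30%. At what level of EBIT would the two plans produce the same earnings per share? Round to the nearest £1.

Set EPS_A = EPS_B: (EBIT − £23,000)(1 − 0.30) ÷ 470,000 = (EBIT − £377,000)(1 − 0.30) ÷ 280,000.
The (1 − t) factor cancels: (EBIT − 23,000) × 280,000 = (EBIT − 377,000) × 470,000.
Solving, EBIT = (377,000·470,000 − 23,000·280,000) / (470,000 − 280,000) = 170,750,000,000 / 190,000 = 898,684.21.

£898,684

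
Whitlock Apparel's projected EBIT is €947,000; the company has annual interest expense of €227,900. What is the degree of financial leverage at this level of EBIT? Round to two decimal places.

1.32

Annual interest charges come to €227,900.00.
Degree of financial leverage = EBIT / (EBIT − interest) = €947,000 / €719,100.00 = 1.3169.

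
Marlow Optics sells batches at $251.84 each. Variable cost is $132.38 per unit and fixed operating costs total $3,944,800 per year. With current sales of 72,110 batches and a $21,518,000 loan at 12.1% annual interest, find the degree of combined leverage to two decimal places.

4.17

At 72,110 units, contribution = 72,110 × $119.46 = $8,614,260.60.
Operating income = contribution − fixed costs = $8,614,260.60 − $3,944,800 = $4,669,460.60. Interest = $2,603,678.00, so EBIT − I = $2,065,782.60.
Degree of total leverage = total CM / (EBIT − interest) = $8,614,260.60 / $2,065,782.60 = 4.1700.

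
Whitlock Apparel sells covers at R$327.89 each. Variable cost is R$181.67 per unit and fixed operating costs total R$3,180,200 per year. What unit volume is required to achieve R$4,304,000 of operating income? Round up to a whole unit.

51,185 covers

Contribution margin per unit = R$327.89 − R$181.67 = R$146.22.
Need Q such that Q × R$146.22 − R$3,180,200 = R$4,304,000, i.e. Q = R$7,484,200 / R$146.22 = 51,184.52 → 51,185.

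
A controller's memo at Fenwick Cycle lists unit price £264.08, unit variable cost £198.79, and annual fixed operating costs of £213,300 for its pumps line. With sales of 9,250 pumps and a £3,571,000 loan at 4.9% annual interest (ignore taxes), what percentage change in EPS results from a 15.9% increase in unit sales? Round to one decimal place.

At 9,250 units, contribution = 9,250 × £65.29 = £603,932.50.
EBIT = £603,932.50 − £213,300 = £390,632.50.
Interest = £174,979.00, so EBIT − I = £215,653.50.
DCL = total CM / (EBIT − I) = £603,932.50 / £215,653.50 = 2.8005.
EPS therefore changes by 2.8005 × (+15.9%) = +44.5%.

+44.5%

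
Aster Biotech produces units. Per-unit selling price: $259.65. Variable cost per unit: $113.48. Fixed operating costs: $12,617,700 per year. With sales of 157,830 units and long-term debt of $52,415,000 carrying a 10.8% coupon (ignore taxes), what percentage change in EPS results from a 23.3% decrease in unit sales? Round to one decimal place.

Contribution at this volume is 157,830 × $146.17 = $23,070,011.10.
Operating income = contribution − fixed costs = $23,070,011.10 − $12,617,700 = $10,452,311.10.
After interest of $5,660,820.00, pre-tax earnings = $4,791,491.10.
Degree of combined leverage = contribution ÷ (EBIT − I) = $23,070,011.10 ÷ $4,791,491.10 = 4.8148.
%ΔEPS = DCL × %ΔSales = 4.8148 × -23.3% = -112.2%.

-112.2%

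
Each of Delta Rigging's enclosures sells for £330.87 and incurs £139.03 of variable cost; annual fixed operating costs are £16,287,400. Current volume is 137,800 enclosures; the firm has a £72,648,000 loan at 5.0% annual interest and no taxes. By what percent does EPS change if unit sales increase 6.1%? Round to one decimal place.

Contribution at this volume is 137,800 × £191.84 = £26,435,552.00.
EBIT = £26,435,552.00 − £16,287,400 = £10,148,152.00.
Interest = £3,632,400.00, so EBIT − I = £6,515,752.00.
Degree of combined leverage = contribution ÷ (EBIT − I) = £26,435,552.00 ÷ £6,515,752.00 = 4.0572.
EPS therefore changes by 4.0572 × (+6.1%) = +24.7%.

+24.7%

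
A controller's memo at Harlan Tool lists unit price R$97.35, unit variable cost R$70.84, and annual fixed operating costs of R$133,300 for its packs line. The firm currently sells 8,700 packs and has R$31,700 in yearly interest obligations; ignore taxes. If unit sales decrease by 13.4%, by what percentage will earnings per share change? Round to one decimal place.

-47.1%

Total contribution margin = 8,700 × R$26.51 = R$230,637.00.
Subtracting fixed costs: EBIT = R$230,637.00 − R$133,300 = R$97,337.00.
After interest of R$31,700.00, pre-tax earnings = R$65,637.00.
Degree of combined leverage = contribution ÷ (EBIT − I) = R$230,637.00 ÷ R$65,637.00 = 3.5138.
EPS therefore changes by 3.5138 × (-13.4%) = -47.1%.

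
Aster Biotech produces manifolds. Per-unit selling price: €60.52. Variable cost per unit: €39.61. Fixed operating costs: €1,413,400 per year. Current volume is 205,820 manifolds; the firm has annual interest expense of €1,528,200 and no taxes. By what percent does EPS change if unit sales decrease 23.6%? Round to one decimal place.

Contribution at this volume is 205,820 × €20.91 = €4,303,696.20.
Subtracting fixed costs: EBIT = €4,303,696.20 − €1,413,400 = €2,890,296.20.
After interest of €1,528,200.00, pre-tax earnings = €1,362,096.20.
Degree of combined leverage = contribution ÷ (EBIT − I) = €4,303,696.20 ÷ €1,362,096.20 = 3.1596.
EPS therefore changes by 3.1596 × (-23.6%) = -74.6%.

-74.6%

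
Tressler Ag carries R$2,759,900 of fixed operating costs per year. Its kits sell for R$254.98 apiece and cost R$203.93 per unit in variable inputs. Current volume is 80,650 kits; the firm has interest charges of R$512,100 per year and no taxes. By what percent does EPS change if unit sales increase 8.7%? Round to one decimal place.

+42.4%

Total contribution margin = 80,650 × R$51.05 = R$4,117,182.50.
EBIT = R$4,117,182.50 − R$2,759,900 = R$1,357,282.50.
Interest = R$512,100.00, so EBIT − I = R$845,182.50.
Degree of combined leverage = contribution ÷ (EBIT − I) = R$4,117,182.50 ÷ R$845,182.50 = 4.8714.
EPS therefore changes by 4.8714 × (+8.7%) = +42.4%.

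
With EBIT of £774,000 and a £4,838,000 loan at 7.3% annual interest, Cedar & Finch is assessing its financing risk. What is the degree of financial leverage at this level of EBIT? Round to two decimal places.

Annual interest charges come to £353,174.00.
DFL = EBIT ÷ (EBIT − I) = £774,000 ÷ (£774,000 − £353,174.00) = £774,000 ÷ £420,826.00 = 1.8392.

1.84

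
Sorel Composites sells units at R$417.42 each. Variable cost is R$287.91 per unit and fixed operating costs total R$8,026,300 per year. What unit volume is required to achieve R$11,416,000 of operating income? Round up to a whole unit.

Unit CM = price − variable cost = R$417.42 − R$287.91 = R$129.51.
Required volume = (fixed costs + target profit) ÷ CM = (R$8,026,300 + R$11,416,000) ÷ R$129.51 = 150,122.00, so 150,122 units.

150,122 units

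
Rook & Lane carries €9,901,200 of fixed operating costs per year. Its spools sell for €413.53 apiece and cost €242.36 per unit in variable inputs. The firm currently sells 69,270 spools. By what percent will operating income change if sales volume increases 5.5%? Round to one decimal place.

Contribution at this volume is 69,270 × €171.17 = €11,856,945.90.
EBIT = €11,856,945.90 − €9,901,200 = €1,955,745.90.
DOL = contribution ÷ EBIT = €11,856,945.90 ÷ €1,955,745.90 = 6.0626.
Operating income changes by 6.0626 × +5.5% = +33.3%.

+33.3%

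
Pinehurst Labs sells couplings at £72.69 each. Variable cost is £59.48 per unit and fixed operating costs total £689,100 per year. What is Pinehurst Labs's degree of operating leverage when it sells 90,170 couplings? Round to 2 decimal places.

At 90,170 units, contribution = 90,170 × £13.21 = £1,191,145.70.
Subtracting fixed costs: EBIT = £1,191,145.70 − £689,100 = £502,045.70.
So DOL = total CM / EBIT = £1,191,145.70 / £502,045.70 = 2.3726.

2.37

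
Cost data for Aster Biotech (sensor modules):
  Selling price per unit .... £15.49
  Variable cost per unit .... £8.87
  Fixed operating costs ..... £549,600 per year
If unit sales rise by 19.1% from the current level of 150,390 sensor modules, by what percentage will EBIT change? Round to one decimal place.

Contribution at this volume is 150,390 × £6.62 = £995,581.80.
Operating income = contribution − fixed costs = £995,581.80 − £549,600 = £445,981.80.
Degree of operating leverage = £995,581.80 / £445,981.80 = 2.2323.
%ΔEBIT = DOL × %ΔSales = 2.2323 × +19.1% = +42.6%.

+42.6%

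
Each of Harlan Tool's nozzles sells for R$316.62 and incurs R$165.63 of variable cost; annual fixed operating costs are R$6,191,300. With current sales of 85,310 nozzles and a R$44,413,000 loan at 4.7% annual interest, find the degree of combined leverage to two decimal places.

2.80

At 85,310 units, contribution = 85,310 × R$150.99 = R$12,880,956.90.
Operating income = contribution − fixed costs = R$12,880,956.90 − R$6,191,300 = R$6,689,656.90. Interest = R$2,087,411.00, so EBIT − I = R$4,602,245.90.
Degree of total leverage = total CM / (EBIT − interest) = R$12,880,956.90 / R$4,602,245.90 = 2.7988.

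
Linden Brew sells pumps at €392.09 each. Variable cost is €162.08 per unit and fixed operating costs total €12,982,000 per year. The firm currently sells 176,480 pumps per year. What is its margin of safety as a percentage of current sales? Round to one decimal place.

68.0%

Contribution margin per unit = €392.09 − €162.08 = €230.01. Break-even units = €12,982,000 ÷ €230.01 = 56,441.02; break-even revenue = 56,441.02 × €392.09 = €22,129,961.22.
Actual sales revenue = 176,480 × €392.09 = €69,196,043.20.
Margin of safety = (€69,196,043.20 − €22,129,961.22) ÷ €69,196,043.20 = 68.0%.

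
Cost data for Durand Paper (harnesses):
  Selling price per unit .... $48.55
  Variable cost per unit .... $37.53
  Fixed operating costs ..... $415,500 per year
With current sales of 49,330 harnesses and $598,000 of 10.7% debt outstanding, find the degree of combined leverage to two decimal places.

8.48

At 49,330 units, contribution = 49,330 × $11.02 = $543,616.60.
EBIT = $543,616.60 − $415,500 = $128,116.60. Interest = $63,986.00, so EBIT − I = $64,130.60.
Degree of total leverage = total CM / (EBIT − interest) = $543,616.60 / $64,130.60 = 8.4767.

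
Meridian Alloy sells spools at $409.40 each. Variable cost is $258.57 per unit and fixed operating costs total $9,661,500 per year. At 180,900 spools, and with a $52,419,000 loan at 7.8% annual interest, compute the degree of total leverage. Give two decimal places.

2.02

At 180,900 units, contribution = 180,900 × $150.83 = $27,285,147.00.
Operating income = contribution − fixed costs = $27,285,147.00 − $9,661,500 = $17,623,647.00. Interest = $4,088,682.00, so EBIT − I = $13,534,965.00.
Degree of total leverage = total CM / (EBIT − interest) = $27,285,147.00 / $13,534,965.00 = 2.0159.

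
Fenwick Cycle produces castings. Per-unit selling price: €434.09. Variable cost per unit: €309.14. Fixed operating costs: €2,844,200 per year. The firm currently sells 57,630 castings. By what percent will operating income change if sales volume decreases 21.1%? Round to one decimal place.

-34.9%

At 57,630 units, contribution = 57,630 × €124.95 = €7,200,868.50.
EBIT = €7,200,868.50 − €2,844,200 = €4,356,668.50.
Degree of operating leverage = €7,200,868.50 / €4,356,668.50 = 1.6528.
Operating income changes by 1.6528 × -21.1% = -34.9%.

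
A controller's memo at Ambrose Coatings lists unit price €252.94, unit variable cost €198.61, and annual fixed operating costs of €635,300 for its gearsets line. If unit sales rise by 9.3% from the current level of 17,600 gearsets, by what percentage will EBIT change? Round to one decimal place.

Total contribution margin = 17,600 × €54.33 = €956,208.00.
Operating income = contribution − fixed costs = €956,208.00 − €635,300 = €320,908.00.
Degree of operating leverage = €956,208.00 / €320,908.00 = 2.9797.
%ΔEBIT = DOL × %ΔSales = 2.9797 × +9.3% = +27.7%.

+27.7%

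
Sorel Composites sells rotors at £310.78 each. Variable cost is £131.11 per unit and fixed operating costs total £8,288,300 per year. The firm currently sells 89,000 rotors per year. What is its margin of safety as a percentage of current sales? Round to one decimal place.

Each unit contributes £310.78 − £131.11 = £179.67. Break-even units = £8,288,300 ÷ £179.67 = 46,130.68; break-even revenue = 46,130.68 × £310.78 = £14,336,493.98.
Current sales = 89,000 × £310.78 = £27,659,420.00.
Margin of safety = (£27,659,420.00 − £14,336,493.98) ÷ £27,659,420.00 = 48.2%.

48.2%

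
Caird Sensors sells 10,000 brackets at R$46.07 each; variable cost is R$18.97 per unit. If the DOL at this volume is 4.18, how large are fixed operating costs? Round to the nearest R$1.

R$206,167

Contribution at this volume is 10,000 × R$27.10 = R$271,000.00.
DOL = contribution / EBIT, so EBIT = R$271,000.00 / 4.18 = R$64,832.54.
Fixed costs = CM − EBIT = R$271,000.00 − R$64,832.54 = R$206,167.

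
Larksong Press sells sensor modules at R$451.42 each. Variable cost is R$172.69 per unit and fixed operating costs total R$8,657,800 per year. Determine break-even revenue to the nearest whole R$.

R$14,021,828

CM per unit = R$451.42 − R$172.69 = R$278.73; CM ratio = R$278.73 / R$451.42 = 0.6175.
Break-even sales = FC ÷ CM ratio = R$8,657,800 × R$451.42 / R$278.73 = R$14,021,828.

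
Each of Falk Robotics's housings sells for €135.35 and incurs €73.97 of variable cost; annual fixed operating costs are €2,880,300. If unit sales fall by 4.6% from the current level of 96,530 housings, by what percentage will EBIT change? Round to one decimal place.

Total contribution margin = 96,530 × €61.38 = €5,925,011.40.
Subtracting fixed costs: EBIT = €5,925,011.40 − €2,880,300 = €3,044,711.40.
Degree of operating leverage = €5,925,011.40 / €3,044,711.40 = 1.9460.
So EBIT moves 1.9460 × (-4.6%) = -9.0%.

-9.0%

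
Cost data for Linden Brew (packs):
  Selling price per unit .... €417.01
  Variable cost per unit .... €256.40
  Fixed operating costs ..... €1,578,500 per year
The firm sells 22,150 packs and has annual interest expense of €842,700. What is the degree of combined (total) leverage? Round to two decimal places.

3.13

Total contribution margin = 22,150 × €160.61 = €3,557,511.50.
EBIT = €3,557,511.50 − €1,578,500 = €1,979,011.50. Interest = €842,700.00.
DOL = €3,557,511.50 ÷ €1,979,011.50 = 1.7976; DFL = €1,979,011.50 ÷ €1,136,311.50 = 1.7416.
Combined leverage = 1.7976 × 1.7416 = 3.1307.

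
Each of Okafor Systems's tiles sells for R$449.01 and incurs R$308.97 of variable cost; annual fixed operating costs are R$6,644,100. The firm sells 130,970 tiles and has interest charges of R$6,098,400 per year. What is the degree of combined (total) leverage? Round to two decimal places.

3.28

At 130,970 units, contribution = 130,970 × R$140.04 = R$18,341,038.80.
Subtracting fixed costs: EBIT = R$18,341,038.80 − R$6,644,100 = R$11,696,938.80. Interest = R$6,098,400.00, so EBIT − I = R$5,598,538.80.
Degree of total leverage = total CM / (EBIT − interest) = R$18,341,038.80 / R$5,598,538.80 = 3.2760.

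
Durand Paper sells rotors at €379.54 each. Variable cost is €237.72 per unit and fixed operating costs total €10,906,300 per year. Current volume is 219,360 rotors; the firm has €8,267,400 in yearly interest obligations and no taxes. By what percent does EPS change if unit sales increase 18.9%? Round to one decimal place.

Total contribution margin = 219,360 × €141.82 = €31,109,635.20.
Operating income = contribution − fixed costs = €31,109,635.20 − €10,906,300 = €20,203,335.20.
After interest of €8,267,400.00, pre-tax earnings = €11,935,935.20.
Degree of combined leverage = contribution ÷ (EBIT − I) = €31,109,635.20 ÷ €11,935,935.20 = 2.6064.
EPS therefore changes by 2.6064 × (+18.9%) = +49.3%.

+49.3%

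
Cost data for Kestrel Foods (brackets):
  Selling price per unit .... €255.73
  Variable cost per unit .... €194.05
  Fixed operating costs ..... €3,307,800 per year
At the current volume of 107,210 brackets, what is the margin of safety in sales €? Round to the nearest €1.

Each unit contributes €255.73 − €194.05 = €61.68. Break-even units = €3,307,800 ÷ €61.68 = 53,628.40; break-even revenue = 53,628.40 × €255.73 = €13,714,391.93.
Current sales = 107,210 × €255.73 = €27,416,813.30.
Margin of safety = €27,416,813.30 − €13,714,391.93 = €13,702,421.

€13,702,421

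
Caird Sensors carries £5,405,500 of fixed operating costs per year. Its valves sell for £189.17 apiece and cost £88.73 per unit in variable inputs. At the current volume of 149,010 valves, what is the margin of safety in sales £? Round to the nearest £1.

Unit CM = price − variable cost = £189.17 − £88.73 = £100.44. Break-even units = £5,405,500 ÷ £100.44 = 53,818.20; break-even revenue = 53,818.20 × £189.17 = £10,180,788.88.
Actual sales revenue = 149,010 × £189.17 = £28,188,221.70.
Margin of safety = £28,188,221.70 − £10,180,788.88 = £18,007,433.

£18,007,433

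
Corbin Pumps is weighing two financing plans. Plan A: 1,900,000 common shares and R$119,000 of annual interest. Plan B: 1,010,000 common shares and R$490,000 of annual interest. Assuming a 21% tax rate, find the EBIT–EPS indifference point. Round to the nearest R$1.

At indifference, (EBIT − 119,000)(1 − t)/1,900,000 = (EBIT − 490,000)(1 − t)/1,010,000.
Cancelling (1 − t) and cross-multiplying: 1,010,000·(EBIT − 119,000) = 1,900,000·(EBIT − 490,000).
Solving, EBIT = (490,000·1,900,000 − 119,000·1,010,000) / (1,900,000 − 1,010,000) = 810,810,000,000 / 890,000 = 911,022.47.

R$911,022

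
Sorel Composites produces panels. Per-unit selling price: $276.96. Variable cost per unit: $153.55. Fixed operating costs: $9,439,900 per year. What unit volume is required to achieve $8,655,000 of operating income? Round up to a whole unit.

146,625 panels

Each unit contributes $276.96 − $153.55 = $123.41.
Need Q such that Q × $123.41 − $9,439,900 = $8,655,000, i.e. Q = $18,094,900 / $123.41 = 146,624.26 → 146,625.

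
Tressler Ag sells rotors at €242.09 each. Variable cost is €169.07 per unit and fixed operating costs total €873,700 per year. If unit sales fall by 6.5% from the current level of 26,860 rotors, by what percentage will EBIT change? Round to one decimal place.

-11.7%

At 26,860 units, contribution = 26,860 × €73.02 = €1,961,317.20.
Subtracting fixed costs: EBIT = €1,961,317.20 − €873,700 = €1,087,617.20.
Degree of operating leverage = €1,961,317.20 / €1,087,617.20 = 1.8033.
Operating income changes by 1.8033 × -6.5% = -11.7%.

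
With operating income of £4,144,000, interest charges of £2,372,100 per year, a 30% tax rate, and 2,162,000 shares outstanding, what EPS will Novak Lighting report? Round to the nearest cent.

Interest = £2,372,100.00, so EBT = £4,144,000 − £2,372,100.00 = £1,771,900.00.
Net income = £1,771,900.00 × (1 − 0.30) = £1,240,330.00.
EPS = £1,240,330.00 ÷ 2,162,000 = £0.57.

£0.57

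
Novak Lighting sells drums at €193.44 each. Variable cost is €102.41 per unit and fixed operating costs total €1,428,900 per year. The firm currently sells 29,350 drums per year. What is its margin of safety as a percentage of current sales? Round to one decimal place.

Contribution margin per unit = €193.44 − €102.41 = €91.03. Break-even units = €1,428,900 ÷ €91.03 = 15,697.02; break-even revenue = 15,697.02 × €193.44 = €3,036,432.12.
Actual sales revenue = 29,350 × €193.44 = €5,677,464.00.
Margin of safety = (€5,677,464.00 − €3,036,432.12) ÷ €5,677,464.00 = 46.5%.

46.5%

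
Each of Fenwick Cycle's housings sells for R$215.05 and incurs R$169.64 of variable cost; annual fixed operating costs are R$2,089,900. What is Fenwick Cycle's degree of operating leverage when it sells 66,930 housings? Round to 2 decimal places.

Total contribution margin = 66,930 × R$45.41 = R$3,039,291.30.
EBIT = R$3,039,291.30 − R$2,089,900 = R$949,391.30.
Degree of operating leverage = R$3,039,291.30 / R$949,391.30 = 3.2013.

3.20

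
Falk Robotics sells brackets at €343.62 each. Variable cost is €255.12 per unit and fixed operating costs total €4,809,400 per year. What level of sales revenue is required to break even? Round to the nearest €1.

€18,673,514

Contribution margin per unit = €343.62 − €255.12 = €88.50, a CM ratio of €88.50 ÷ €343.62 = 0.2576.
Break-even sales = FC ÷ CM ratio = €4,809,400 × €343.62 / €88.50 = €18,673,514.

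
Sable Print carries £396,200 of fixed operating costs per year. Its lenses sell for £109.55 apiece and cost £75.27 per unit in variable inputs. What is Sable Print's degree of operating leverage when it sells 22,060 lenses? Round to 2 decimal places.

2.10

Contribution at this volume is 22,060 × £34.28 = £756,216.80.
Subtracting fixed costs: EBIT = £756,216.80 − £396,200 = £360,016.80.
So DOL = total CM / EBIT = £756,216.80 / £360,016.80 = 2.1005.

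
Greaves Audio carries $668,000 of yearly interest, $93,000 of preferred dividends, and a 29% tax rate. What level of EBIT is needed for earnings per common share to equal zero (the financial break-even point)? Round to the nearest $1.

$798,986

Preferred dividends are paid after tax, so their pre-tax equivalent is $93,000 ÷ (1 − 0.29) = $130,985.92.
Financial break-even EBIT = interest + D_p ÷ (1 − t) = $668,000 + $130,985.92 = $798,985.92.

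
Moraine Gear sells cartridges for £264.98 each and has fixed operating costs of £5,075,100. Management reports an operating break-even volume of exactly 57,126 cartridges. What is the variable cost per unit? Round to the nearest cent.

£176.14

Contribution per unit must be FC / Q = £5,075,100 / 57,126 = £88.8405.
Hence VC = price − CM = £264.98 − £88.8405 = £176.14.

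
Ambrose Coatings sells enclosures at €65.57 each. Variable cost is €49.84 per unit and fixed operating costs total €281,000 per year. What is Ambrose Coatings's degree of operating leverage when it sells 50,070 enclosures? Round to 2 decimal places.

1.55

Total contribution margin = 50,070 × €15.73 = €787,601.10.
EBIT = €787,601.10 − €281,000 = €506,601.10.
DOL = contribution ÷ EBIT = €787,601.10 ÷ €506,601.10 = 1.5547.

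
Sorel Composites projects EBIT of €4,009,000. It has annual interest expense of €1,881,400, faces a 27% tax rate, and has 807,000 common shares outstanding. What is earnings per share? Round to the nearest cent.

€1.92

Pre-tax income = €4,009,000 − €1,881,400.00 = €2,127,600.00.
After tax at 27%: net income = €2,127,600.00 × 0.73 = €1,553,148.00.
EPS = €1,553,148.00 ÷ 807,000 = €1.92.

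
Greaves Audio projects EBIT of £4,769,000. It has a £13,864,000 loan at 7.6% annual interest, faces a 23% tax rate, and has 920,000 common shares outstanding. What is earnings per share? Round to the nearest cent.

£3.11

Interest = £1,053,664.00, so EBT = £4,769,000 − £1,053,664.00 = £3,715,336.00.
After tax at 23%: net income = £3,715,336.00 × 0.77 = £2,860,808.72.
EPS = £2,860,808.72 ÷ 920,000 = £3.11.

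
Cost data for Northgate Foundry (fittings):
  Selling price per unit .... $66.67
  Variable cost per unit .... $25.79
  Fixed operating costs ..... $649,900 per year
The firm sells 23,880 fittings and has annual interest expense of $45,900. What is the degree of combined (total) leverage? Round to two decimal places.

At 23,880 units, contribution = 23,880 × $40.88 = $976,214.40.
EBIT = $976,214.40 − $649,900 = $326,314.40. Interest = $45,900.00, so EBIT − I = $280,414.40.
DCL = contribution ÷ (EBIT − I) = $976,214.40 ÷ $280,414.40 = 3.4813.

3.48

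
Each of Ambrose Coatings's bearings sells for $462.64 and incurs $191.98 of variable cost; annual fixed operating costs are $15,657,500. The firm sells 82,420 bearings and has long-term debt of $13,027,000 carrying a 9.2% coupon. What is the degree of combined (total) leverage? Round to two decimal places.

At 82,420 units, contribution = 82,420 × $270.66 = $22,307,797.20.
EBIT = $22,307,797.20 − $15,657,500 = $6,650,297.20. Interest = $1,198,484.00, so EBIT − I = $5,451,813.20.
Degree of total leverage = total CM / (EBIT − interest) = $22,307,797.20 / $5,451,813.20 = 4.0918.

4.09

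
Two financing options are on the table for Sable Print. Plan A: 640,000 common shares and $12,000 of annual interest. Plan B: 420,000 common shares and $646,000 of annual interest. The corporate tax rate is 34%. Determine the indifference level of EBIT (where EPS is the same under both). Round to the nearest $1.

$1,856,364

Set EPS_A = EPS_B: (EBIT − $12,000)(1 − 0.34) ÷ 640,000 = (EBIT − $646,000)(1 − 0.34) ÷ 420,000.
Cancelling (1 − t) and cross-multiplying: 420,000·(EBIT − 12,000) = 640,000·(EBIT − 646,000).
EBIT × (640,000 − 420,000) = 646,000 × 640,000 − 12,000 × 420,000 = 408,400,000,000, so EBIT = 408,400,000,000 ÷ 220,000 = 1,856,363.64.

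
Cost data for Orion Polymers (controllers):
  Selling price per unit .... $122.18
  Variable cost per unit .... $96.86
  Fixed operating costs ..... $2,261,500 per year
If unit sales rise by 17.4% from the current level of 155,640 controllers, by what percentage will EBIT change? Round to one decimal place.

Total contribution margin = 155,640 × $25.32 = $3,940,804.80.
Operating income = contribution − fixed costs = $3,940,804.80 − $2,261,500 = $1,679,304.80.
DOL = contribution ÷ EBIT = $3,940,804.80 ÷ $1,679,304.80 = 2.3467.
%ΔEBIT = DOL × %ΔSales = 2.3467 × +17.4% = +40.8%.

+40.8%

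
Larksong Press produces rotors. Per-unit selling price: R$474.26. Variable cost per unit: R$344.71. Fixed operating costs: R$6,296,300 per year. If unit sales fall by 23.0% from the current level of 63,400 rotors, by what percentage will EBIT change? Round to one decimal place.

-98.5%

At 63,400 units, contribution = 63,400 × R$129.55 = R$8,213,470.00.
EBIT = R$8,213,470.00 − R$6,296,300 = R$1,917,170.00.
DOL = contribution ÷ EBIT = R$8,213,470.00 ÷ R$1,917,170.00 = 4.2842.
%ΔEBIT = DOL × %ΔSales = 4.2842 × -23.0% = -98.5%.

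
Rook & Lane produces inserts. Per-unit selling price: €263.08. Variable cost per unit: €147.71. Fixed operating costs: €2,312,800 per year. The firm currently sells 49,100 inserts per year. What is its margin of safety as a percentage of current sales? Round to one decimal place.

59.2%

Unit CM = price − variable cost = €263.08 − €147.71 = €115.37. Break-even units = €2,312,800 ÷ €115.37 = 20,046.81; break-even revenue = 20,046.81 × €263.08 = €5,273,913.70.
Current sales = 49,100 × €263.08 = €12,917,228.00.
Margin of safety = (€12,917,228.00 − €5,273,913.70) ÷ €12,917,228.00 = 59.2%.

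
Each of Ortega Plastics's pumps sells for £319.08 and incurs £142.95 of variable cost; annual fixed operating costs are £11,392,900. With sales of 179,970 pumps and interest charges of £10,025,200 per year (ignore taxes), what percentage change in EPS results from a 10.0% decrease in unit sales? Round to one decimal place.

-30.8%

Contribution at this volume is 179,970 × £176.13 = £31,698,116.10.
EBIT = £31,698,116.10 − £11,392,900 = £20,305,216.10.
After interest of £10,025,200.00, pre-tax earnings = £10,280,016.10.
DCL = total CM / (EBIT − I) = £31,698,116.10 / £10,280,016.10 = 3.0835.
EPS therefore changes by 3.0835 × (-10.0%) = -30.8%.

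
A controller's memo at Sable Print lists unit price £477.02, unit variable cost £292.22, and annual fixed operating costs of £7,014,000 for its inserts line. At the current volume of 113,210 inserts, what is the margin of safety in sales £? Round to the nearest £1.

Unit CM = price − variable cost = £477.02 − £292.22 = £184.80. Break-even units = £7,014,000 ÷ £184.80 = 37,954.55; break-even revenue = 37,954.55 × £477.02 = £18,105,077.27.
Actual sales revenue = 113,210 × £477.02 = £54,003,434.20.
Margin of safety = £54,003,434.20 − £18,105,077.27 = £35,898,357.

£35,898,357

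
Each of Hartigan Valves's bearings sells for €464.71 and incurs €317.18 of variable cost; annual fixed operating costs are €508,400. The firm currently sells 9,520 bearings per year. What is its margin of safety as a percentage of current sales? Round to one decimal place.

63.8%

Unit CM = price − variable cost = €464.71 − €317.18 = €147.53. Break-even units = €508,400 ÷ €147.53 = 3,446.08; break-even revenue = 3,446.08 × €464.71 = €1,601,427.26.
Actual sales revenue = 9,520 × €464.71 = €4,424,039.20.
Margin of safety = (€4,424,039.20 − €1,601,427.26) ÷ €4,424,039.20 = 63.8%.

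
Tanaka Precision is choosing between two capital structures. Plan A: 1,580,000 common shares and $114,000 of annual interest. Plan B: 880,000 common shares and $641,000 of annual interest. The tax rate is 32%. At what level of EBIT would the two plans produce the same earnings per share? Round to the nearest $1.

$1,303,514

Set EPS_A = EPS_B: (EBIT − $114,000)(1 − 0.32) ÷ 1,580,000 = (EBIT − $641,000)(1 − 0.32) ÷ 880,000.
Cancelling (1 − t) and cross-multiplying: 880,000·(EBIT − 114,000) = 1,580,000·(EBIT − 641,000).
EBIT × (1,580,000 − 880,000) = 641,000 × 1,580,000 − 114,000 × 880,000 = 912,460,000,000, so EBIT = 912,460,000,000 ÷ 700,000 = 1,303,514.29.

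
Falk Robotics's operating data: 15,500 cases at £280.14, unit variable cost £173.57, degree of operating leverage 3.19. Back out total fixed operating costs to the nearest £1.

£1,134,018

Total contribution margin = 15,500 × £106.57 = £1,651,835.00.
DOL = contribution / EBIT, so EBIT = £1,651,835.00 / 3.19 = £517,816.61.
Fixed costs = CM − EBIT = £1,651,835.00 − £517,816.61 = £1,134,018.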